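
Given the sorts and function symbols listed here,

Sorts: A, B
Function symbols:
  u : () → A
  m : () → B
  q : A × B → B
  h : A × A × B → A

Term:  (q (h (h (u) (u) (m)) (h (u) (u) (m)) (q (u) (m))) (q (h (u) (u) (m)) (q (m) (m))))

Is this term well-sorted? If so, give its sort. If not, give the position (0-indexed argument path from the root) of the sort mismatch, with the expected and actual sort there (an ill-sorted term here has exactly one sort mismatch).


ill-sorted at position [1, 1, 0]: expected A, got B

      (u) : A
      (u) : A
      (m) : B
    (h (u) (u) (m)) : A
      (u) : A
      (u) : A
      (m) : B
    (h (u) (u) (m)) : A
      (u) : A
      (m) : B
    (q (u) (m)) : B
  (h (h (u) (u) (m)) (h (u) (u) (m)) (q (u) (m))) : A
      (u) : A
      (u) : A
      (m) : B
    (h (u) (u) (m)) : A
      (m) : B
      (m) : B
    (q (m) (m)) : ✗ arg 0 at [1, 1, 0] has sort B, expected A


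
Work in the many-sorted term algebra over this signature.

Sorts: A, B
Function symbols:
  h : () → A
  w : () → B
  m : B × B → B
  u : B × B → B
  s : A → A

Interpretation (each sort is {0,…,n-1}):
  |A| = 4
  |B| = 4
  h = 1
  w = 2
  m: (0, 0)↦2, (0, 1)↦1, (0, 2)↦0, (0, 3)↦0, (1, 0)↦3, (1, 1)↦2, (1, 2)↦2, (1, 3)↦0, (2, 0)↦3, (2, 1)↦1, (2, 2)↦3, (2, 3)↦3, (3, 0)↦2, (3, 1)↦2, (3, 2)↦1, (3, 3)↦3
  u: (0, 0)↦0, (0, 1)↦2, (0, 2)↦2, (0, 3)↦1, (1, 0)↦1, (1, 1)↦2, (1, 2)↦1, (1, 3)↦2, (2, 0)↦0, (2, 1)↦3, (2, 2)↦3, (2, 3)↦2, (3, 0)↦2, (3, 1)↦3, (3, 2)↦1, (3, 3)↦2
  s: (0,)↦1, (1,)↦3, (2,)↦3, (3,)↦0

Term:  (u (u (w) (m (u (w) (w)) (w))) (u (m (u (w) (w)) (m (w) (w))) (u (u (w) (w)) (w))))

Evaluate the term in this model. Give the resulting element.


value = 2

  w = 2
  w = 2
  w = 2
  (u (w) (w)) = u(2, 2) = 3
  w = 2
  (m (u (w) (w)) (w)) = m(3, 2) = 1
  (u (w) (m (u (w) (w)) (w))) = u(2, 1) = 3
  w = 2
  w = 2
  (u (w) (w)) = u(2, 2) = 3
  w = 2
  w = 2
  (m (w) (w)) = m(2, 2) = 3
  (m (u (w) (w)) (m (w) (w))) = m(3, 3) = 3
  w = 2
  w = 2
  (u (w) (w)) = u(2, 2) = 3
  w = 2
  (u (u (w) (w)) (w)) = u(3, 2) = 1
  (u (m (u (w) (w)) (m (w) (w))) (u (u (w) (w)) (w))) = u(3, 1) = 3
  (u (u (w) (m (u (w) (w)) (w))) (u (m (u (w) (w)) (m (w) (w))) (u (u (w) (w)) (w)))) = u(3, 3) = 2


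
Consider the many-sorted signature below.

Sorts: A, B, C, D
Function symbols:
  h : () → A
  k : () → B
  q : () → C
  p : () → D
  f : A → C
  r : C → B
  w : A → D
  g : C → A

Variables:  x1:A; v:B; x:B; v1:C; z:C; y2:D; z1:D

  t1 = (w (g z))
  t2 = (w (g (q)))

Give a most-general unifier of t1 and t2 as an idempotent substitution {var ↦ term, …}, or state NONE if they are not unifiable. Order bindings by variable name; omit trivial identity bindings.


{z ↦ (q)}


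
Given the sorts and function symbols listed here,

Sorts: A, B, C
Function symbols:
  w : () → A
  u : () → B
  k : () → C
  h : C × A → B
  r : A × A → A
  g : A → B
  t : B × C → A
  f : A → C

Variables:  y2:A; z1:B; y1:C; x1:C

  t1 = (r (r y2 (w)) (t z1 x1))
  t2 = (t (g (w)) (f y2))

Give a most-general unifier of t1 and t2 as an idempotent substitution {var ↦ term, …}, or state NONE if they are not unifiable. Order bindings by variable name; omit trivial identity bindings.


NONE (not unifiable)

head clash or occurs-check failure — not unifiable


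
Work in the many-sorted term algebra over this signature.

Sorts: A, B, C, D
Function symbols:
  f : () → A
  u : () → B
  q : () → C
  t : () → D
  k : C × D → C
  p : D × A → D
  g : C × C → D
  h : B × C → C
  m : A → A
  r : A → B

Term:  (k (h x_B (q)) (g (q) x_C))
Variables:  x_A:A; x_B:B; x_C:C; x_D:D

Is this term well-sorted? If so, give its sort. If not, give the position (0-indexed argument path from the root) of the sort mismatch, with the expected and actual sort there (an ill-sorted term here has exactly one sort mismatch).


well-sorted; sort = C

    x_B : B
    (q) : C
  (h x_B (q)) : C
    (q) : C
    x_C : C
  (g (q) x_C) : D
(k (h x_B (q)) (g (q) x_C)) : C


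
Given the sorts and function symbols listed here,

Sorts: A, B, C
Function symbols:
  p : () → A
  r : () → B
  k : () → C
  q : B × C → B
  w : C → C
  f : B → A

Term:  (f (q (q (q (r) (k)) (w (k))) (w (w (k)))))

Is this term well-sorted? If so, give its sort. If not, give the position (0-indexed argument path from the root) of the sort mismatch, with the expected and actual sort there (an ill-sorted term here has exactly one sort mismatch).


        (r) : B
        (k) : C
      (q (r) (k)) : B
        (k) : C
      (w (k)) : C
    (q (q (r) (k)) (w (k))) : B
        (k) : C
      (w (k)) : C
    (w (w (k))) : C
  (q (q (q (r) (k)) (w (k))) (w (w (k)))) : B
(f (q (q (q (r) (k)) (w (k))) (w (w (k))))) : A

well-sorted; sort = A


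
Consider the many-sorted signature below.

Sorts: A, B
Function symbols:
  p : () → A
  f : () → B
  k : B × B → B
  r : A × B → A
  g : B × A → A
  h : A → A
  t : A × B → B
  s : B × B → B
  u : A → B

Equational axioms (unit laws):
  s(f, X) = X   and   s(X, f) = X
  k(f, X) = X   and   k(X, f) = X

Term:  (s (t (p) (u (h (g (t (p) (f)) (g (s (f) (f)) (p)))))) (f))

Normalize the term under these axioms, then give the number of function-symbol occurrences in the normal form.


1. (s (t (p) (u (h (g (t (p) (f)) (g (s (f) (f)) (p)))))) (f))  →  (t (p) (u (h (g (t (p) (f)) (g (s (f) (f)) (p))))))
2. (t (p) (u (h (g (t (p) (f)) (g (s (f) (f)) (p))))))  →  (t (p) (u (h (g (t (p) (f)) (g (f) (p))))))
normal form: (t (p) (u (h (g (t (p) (f)) (g (f) (p))))))

size = 11


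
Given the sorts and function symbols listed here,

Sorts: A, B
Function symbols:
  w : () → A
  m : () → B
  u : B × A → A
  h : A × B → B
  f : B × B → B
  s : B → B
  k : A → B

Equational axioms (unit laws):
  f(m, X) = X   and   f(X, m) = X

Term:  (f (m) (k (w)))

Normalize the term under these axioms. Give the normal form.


1. (f (m) (k (w)))  →  (k (w))

normal form = (k (w))


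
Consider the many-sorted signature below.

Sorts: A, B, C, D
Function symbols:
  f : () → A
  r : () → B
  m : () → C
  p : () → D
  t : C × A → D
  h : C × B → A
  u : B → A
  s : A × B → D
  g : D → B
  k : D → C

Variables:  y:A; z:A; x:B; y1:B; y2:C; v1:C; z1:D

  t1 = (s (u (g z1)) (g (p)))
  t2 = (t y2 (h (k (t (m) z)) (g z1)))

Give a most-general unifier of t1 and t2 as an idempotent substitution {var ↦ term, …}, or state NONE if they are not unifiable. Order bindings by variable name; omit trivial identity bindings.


head clash or occurs-check failure — not unifiable

NONE (not unifiable)


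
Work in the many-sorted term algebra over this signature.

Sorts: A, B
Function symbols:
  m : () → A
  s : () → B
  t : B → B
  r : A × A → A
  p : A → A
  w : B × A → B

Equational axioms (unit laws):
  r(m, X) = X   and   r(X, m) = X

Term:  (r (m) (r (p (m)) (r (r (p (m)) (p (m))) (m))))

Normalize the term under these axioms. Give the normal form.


normal form = (r (p (m)) (r (p (m)) (p (m))))

1. (r (m) (r (p (m)) (r (r (p (m)) (p (m))) (m))))  →  (r (p (m)) (r (r (p (m)) (p (m))) (m)))
2. (r (p (m)) (r (r (p (m)) (p (m))) (m)))  →  (r (p (m)) (r (p (m)) (p (m))))


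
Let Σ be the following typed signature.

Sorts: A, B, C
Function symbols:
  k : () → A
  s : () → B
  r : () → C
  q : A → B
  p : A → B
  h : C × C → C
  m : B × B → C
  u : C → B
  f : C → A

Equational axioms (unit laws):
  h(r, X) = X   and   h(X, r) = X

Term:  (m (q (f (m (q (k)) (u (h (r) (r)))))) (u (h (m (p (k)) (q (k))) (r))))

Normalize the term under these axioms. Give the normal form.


1. (m (q (f (m (q (k)) (u (h (r) (r)))))) (u (h (m (p (k)) (q (k))) (r))))  →  (m (q (f (m (q (k)) (u (r))))) (u (h (m (p (k)) (q (k))) (r))))
2. (m (q (f (m (q (k)) (u (r))))) (u (h (m (p (k)) (q (k))) (r))))  →  (m (q (f (m (q (k)) (u (r))))) (u (m (p (k)) (q (k)))))

normal form = (m (q (f (m (q (k)) (u (r))))) (u (m (p (k)) (q (k)))))


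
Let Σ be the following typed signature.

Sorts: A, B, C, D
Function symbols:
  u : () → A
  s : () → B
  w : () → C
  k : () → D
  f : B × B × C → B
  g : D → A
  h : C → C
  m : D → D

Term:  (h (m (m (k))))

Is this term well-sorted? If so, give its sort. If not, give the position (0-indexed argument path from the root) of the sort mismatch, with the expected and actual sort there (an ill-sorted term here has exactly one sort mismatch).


ill-sorted at position [0]: expected C, got D

      (k) : D
    (m (k)) : D
  (m (m (k))) : D
(h (m (m (k)))) : ✗ arg 0 at [0] has sort D, expected C


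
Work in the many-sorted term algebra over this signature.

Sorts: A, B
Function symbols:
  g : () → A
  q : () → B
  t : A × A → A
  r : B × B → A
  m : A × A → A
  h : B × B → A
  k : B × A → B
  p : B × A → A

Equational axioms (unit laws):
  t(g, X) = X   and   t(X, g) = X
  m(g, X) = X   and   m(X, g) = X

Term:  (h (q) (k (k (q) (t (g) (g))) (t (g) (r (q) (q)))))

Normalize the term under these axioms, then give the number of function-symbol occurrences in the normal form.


1. (h (q) (k (k (q) (t (g) (g))) (t (g) (r (q) (q)))))  →  (h (q) (k (k (q) (g)) (t (g) (r (q) (q)))))
2. (h (q) (k (k (q) (g)) (t (g) (r (q) (q)))))  →  (h (q) (k (k (q) (g)) (r (q) (q))))
normal form: (h (q) (k (k (q) (g)) (r (q) (q))))

size = 9


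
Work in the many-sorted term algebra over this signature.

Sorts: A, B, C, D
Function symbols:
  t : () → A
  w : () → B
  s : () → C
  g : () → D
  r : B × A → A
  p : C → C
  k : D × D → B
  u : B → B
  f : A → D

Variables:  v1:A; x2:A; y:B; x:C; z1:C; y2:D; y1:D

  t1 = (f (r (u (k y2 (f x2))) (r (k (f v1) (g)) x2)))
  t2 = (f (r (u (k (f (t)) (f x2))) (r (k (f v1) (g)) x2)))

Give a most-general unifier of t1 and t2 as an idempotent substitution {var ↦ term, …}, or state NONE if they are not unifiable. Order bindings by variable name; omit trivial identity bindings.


{y2 ↦ (f (t))}


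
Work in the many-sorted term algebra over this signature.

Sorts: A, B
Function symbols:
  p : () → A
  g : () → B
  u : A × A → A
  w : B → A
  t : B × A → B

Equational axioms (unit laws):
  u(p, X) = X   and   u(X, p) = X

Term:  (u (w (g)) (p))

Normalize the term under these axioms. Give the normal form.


normal form = (w (g))

1. (u (w (g)) (p))  →  (w (g))


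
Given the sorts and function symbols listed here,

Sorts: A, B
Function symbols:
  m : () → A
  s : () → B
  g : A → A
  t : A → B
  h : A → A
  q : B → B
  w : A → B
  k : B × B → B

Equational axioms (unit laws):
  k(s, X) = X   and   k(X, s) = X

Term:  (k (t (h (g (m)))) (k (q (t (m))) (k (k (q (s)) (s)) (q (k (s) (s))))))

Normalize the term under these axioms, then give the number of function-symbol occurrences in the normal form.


1. (k (t (h (g (m)))) (k (q (t (m))) (k (k (q (s)) (s)) (q (k (s) (s))))))  →  (k (t (h (g (m)))) (k (q (t (m))) (k (q (s)) (q (k (s) (s))))))
2. (k (t (h (g (m)))) (k (q (t (m))) (k (q (s)) (q (k (s) (s))))))  →  (k (t (h (g (m)))) (k (q (t (m))) (k (q (s)) (q (s)))))
normal form: (k (t (h (g (m)))) (k (q (t (m))) (k (q (s)) (q (s)))))

size = 14


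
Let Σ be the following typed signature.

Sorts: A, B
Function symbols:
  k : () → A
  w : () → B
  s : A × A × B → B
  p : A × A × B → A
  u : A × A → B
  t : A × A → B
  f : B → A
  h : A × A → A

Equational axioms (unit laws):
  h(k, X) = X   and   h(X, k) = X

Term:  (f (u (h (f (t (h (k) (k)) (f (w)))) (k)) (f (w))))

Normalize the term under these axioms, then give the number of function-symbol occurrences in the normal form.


1. (f (u (h (f (t (h (k) (k)) (f (w)))) (k)) (f (w))))  →  (f (u (f (t (h (k) (k)) (f (w)))) (f (w))))
2. (f (u (f (t (h (k) (k)) (f (w)))) (f (w))))  →  (f (u (f (t (k) (f (w)))) (f (w))))
normal form: (f (u (f (t (k) (f (w)))) (f (w))))

size = 9


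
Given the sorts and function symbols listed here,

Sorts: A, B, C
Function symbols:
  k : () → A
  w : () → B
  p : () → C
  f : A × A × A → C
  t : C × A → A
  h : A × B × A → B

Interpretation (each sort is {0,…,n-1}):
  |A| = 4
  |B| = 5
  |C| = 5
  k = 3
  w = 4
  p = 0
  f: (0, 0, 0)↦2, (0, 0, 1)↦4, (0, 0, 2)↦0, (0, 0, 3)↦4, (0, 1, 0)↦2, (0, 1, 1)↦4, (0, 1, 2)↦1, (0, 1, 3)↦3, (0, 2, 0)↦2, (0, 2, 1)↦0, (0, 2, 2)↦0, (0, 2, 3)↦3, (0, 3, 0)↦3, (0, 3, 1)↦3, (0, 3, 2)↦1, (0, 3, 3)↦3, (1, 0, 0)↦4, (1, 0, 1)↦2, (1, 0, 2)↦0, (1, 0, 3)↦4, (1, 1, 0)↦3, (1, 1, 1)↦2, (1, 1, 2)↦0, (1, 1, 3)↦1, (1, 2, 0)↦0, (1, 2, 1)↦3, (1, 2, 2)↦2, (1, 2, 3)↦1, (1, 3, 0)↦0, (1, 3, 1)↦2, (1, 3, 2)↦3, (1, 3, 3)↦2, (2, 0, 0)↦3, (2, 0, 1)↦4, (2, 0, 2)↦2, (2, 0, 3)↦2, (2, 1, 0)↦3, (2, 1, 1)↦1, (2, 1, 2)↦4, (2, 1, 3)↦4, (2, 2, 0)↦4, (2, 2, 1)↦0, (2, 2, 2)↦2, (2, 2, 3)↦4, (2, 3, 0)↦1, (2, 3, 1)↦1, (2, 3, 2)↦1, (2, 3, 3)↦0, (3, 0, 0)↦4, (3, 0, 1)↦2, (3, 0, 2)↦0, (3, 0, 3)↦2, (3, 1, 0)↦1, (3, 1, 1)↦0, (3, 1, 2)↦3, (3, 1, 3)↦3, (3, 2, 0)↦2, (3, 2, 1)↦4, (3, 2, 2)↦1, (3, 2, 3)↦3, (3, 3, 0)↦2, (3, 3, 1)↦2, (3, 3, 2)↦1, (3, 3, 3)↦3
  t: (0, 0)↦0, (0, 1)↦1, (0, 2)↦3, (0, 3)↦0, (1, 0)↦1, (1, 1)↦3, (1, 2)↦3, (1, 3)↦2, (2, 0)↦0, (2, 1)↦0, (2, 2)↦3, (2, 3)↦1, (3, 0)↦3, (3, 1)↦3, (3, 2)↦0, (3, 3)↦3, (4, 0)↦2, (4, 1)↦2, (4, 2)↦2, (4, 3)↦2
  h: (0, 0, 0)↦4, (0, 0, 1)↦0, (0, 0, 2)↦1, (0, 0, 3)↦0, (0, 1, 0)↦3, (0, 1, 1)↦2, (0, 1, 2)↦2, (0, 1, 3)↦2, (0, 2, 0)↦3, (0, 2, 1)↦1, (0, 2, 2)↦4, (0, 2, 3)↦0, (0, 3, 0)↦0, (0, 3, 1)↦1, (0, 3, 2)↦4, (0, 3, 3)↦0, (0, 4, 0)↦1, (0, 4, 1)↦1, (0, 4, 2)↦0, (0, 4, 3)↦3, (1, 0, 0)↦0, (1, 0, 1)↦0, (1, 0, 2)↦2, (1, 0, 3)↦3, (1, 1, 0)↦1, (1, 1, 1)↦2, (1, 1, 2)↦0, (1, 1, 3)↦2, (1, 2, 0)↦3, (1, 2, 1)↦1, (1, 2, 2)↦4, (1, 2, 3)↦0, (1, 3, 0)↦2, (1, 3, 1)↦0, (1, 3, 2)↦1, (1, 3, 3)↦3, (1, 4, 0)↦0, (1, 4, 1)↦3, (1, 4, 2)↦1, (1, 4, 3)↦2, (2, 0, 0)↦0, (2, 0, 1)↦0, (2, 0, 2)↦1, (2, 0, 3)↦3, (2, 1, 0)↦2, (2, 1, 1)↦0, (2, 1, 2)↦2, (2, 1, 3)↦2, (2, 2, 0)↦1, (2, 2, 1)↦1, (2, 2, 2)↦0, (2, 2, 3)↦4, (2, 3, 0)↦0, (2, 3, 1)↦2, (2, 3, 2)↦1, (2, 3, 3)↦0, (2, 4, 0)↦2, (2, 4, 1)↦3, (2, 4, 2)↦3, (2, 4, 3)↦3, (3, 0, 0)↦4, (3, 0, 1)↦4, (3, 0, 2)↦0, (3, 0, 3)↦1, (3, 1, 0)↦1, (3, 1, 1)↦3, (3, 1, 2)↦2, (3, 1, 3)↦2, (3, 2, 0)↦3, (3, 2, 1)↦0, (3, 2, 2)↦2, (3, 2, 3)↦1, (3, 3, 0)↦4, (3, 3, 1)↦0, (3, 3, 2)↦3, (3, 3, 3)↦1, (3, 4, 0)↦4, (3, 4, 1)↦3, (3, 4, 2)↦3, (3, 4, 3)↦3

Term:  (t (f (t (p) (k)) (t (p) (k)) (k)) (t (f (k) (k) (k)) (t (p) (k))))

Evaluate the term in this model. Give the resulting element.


  p = 0
  k = 3
  (t (p) (k)) = t(0, 3) = 0
  p = 0
  k = 3
  (t (p) (k)) = t(0, 3) = 0
  k = 3
  (f (t (p) (k)) (t (p) (k)) (k)) = f(0, 0, 3) = 4
  k = 3
  k = 3
  k = 3
  (f (k) (k) (k)) = f(3, 3, 3) = 3
  p = 0
  k = 3
  (t (p) (k)) = t(0, 3) = 0
  (t (f (k) (k) (k)) (t (p) (k))) = t(3, 0) = 3
  (t (f (t (p) (k)) (t (p) (k)) (k)) (t (f (k) (k) (k)) (t (p) (k)))) = t(4, 3) = 2

value = 2


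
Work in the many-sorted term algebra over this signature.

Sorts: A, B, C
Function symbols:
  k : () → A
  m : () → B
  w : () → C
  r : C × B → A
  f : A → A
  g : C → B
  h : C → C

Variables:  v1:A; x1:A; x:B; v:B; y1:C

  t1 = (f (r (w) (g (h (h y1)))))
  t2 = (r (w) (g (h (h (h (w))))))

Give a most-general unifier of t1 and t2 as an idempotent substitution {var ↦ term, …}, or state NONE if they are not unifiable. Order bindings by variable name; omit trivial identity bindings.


NONE (not unifiable)

head clash or occurs-check failure — not unifiable


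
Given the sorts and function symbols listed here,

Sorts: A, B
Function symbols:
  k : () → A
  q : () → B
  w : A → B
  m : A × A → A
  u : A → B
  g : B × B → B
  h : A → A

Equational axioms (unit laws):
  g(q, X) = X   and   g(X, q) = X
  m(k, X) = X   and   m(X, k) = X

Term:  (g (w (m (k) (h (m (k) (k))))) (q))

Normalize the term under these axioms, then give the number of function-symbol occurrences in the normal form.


size = 3

1. (g (w (m (k) (h (m (k) (k))))) (q))  →  (w (m (k) (h (m (k) (k)))))
2. (w (m (k) (h (m (k) (k)))))  →  (w (h (m (k) (k))))
3. (w (h (m (k) (k))))  →  (w (h (k)))
normal form: (w (h (k)))


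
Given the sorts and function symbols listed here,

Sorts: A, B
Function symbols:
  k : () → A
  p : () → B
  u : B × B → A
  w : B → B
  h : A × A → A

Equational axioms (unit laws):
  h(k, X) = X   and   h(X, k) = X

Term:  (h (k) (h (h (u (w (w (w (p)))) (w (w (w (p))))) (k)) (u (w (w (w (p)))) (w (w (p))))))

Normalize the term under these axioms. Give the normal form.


1. (h (k) (h (h (u (w (w (w (p)))) (w (w (w (p))))) (k)) (u (w (w (w (p)))) (w (w (p))))))  →  (h (h (u (w (w (w (p)))) (w (w (w (p))))) (k)) (u (w (w (w (p)))) (w (w (p)))))
2. (h (h (u (w (w (w (p)))) (w (w (w (p))))) (k)) (u (w (w (w (p)))) (w (w (p)))))  →  (h (u (w (w (w (p)))) (w (w (w (p))))) (u (w (w (w (p)))) (w (w (p)))))

normal form = (h (u (w (w (w (p)))) (w (w (w (p))))) (u (w (w (w (p)))) (w (w (p)))))


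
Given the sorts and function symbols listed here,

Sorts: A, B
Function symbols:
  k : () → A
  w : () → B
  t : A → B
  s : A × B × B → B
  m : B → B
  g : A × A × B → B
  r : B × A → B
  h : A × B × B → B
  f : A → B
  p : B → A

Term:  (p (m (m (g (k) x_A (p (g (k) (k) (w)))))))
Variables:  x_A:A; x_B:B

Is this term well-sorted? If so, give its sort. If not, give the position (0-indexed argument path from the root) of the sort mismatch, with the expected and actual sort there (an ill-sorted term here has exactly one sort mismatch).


        (k) : A
        x_A : A
            (k) : A
            (k) : A
            (w) : B
          (g (k) (k) (w)) : B
        (p (g (k) (k) (w))) : A
      (g (k) x_A (p (g (k) (k) (w)))) : ✗ arg 2 at [0, 0, 0, 2] has sort A, expected B

ill-sorted at position [0, 0, 0, 2]: expected B, got A


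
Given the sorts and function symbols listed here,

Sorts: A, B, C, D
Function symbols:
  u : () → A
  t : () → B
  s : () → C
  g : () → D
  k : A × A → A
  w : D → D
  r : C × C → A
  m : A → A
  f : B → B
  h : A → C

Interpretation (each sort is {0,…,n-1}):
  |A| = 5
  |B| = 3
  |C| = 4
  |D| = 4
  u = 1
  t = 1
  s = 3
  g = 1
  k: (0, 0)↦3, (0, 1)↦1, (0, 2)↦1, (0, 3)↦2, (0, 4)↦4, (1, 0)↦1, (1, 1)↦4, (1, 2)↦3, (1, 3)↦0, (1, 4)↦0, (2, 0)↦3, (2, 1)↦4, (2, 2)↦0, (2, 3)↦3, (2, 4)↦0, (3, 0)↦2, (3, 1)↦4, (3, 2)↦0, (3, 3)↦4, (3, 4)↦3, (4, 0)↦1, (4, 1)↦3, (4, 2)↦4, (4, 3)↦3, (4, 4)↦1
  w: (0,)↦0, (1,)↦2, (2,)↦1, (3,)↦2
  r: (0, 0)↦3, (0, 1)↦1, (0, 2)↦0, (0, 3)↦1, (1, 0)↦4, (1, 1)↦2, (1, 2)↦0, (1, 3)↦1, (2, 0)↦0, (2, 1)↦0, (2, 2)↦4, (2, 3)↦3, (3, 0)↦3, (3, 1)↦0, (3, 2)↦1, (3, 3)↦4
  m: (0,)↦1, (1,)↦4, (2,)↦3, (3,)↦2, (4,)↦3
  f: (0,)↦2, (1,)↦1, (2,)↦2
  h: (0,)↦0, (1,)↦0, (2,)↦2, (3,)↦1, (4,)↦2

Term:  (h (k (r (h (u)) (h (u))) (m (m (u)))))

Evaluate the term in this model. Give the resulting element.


value = 2

  u = 1
  (h (u)) = h(1,) = 0
  u = 1
  (h (u)) = h(1,) = 0
  (r (h (u)) (h (u))) = r(0, 0) = 3
  u = 1
  (m (u)) = m(1,) = 4
  (m (m (u))) = m(4,) = 3
  (k (r (h (u)) (h (u))) (m (m (u)))) = k(3, 3) = 4
  (h (k (r (h (u)) (h (u))) (m (m (u))))) = h(4,) = 2


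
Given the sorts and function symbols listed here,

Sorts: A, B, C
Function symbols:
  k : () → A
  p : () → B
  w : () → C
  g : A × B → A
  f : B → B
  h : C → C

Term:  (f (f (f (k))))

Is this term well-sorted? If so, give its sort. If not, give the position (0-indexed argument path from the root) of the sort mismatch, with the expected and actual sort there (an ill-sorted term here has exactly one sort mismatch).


      (k) : A
    (f (k)) : ✗ arg 0 at [0, 0, 0] has sort A, expected B

ill-sorted at position [0, 0, 0]: expected B, got A


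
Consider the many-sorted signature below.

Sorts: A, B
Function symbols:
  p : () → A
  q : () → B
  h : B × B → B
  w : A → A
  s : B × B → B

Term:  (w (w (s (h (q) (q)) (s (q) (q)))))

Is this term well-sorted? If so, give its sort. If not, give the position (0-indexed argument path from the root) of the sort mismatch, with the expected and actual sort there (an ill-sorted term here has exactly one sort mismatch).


        (q) : B
        (q) : B
      (h (q) (q)) : B
        (q) : B
        (q) : B
      (s (q) (q)) : B
    (s (h (q) (q)) (s (q) (q))) : B
  (w (s (h (q) (q)) (s (q) (q)))) : ✗ arg 0 at [0, 0] has sort B, expected A

ill-sorted at position [0, 0]: expected A, got B


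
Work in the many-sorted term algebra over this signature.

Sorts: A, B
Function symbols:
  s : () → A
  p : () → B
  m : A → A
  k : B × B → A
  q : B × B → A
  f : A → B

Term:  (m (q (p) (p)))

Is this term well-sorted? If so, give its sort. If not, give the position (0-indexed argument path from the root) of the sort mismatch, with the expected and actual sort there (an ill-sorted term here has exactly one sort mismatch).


well-sorted; sort = A

    (p) : B
    (p) : B
  (q (p) (p)) : A
(m (q (p) (p))) : A


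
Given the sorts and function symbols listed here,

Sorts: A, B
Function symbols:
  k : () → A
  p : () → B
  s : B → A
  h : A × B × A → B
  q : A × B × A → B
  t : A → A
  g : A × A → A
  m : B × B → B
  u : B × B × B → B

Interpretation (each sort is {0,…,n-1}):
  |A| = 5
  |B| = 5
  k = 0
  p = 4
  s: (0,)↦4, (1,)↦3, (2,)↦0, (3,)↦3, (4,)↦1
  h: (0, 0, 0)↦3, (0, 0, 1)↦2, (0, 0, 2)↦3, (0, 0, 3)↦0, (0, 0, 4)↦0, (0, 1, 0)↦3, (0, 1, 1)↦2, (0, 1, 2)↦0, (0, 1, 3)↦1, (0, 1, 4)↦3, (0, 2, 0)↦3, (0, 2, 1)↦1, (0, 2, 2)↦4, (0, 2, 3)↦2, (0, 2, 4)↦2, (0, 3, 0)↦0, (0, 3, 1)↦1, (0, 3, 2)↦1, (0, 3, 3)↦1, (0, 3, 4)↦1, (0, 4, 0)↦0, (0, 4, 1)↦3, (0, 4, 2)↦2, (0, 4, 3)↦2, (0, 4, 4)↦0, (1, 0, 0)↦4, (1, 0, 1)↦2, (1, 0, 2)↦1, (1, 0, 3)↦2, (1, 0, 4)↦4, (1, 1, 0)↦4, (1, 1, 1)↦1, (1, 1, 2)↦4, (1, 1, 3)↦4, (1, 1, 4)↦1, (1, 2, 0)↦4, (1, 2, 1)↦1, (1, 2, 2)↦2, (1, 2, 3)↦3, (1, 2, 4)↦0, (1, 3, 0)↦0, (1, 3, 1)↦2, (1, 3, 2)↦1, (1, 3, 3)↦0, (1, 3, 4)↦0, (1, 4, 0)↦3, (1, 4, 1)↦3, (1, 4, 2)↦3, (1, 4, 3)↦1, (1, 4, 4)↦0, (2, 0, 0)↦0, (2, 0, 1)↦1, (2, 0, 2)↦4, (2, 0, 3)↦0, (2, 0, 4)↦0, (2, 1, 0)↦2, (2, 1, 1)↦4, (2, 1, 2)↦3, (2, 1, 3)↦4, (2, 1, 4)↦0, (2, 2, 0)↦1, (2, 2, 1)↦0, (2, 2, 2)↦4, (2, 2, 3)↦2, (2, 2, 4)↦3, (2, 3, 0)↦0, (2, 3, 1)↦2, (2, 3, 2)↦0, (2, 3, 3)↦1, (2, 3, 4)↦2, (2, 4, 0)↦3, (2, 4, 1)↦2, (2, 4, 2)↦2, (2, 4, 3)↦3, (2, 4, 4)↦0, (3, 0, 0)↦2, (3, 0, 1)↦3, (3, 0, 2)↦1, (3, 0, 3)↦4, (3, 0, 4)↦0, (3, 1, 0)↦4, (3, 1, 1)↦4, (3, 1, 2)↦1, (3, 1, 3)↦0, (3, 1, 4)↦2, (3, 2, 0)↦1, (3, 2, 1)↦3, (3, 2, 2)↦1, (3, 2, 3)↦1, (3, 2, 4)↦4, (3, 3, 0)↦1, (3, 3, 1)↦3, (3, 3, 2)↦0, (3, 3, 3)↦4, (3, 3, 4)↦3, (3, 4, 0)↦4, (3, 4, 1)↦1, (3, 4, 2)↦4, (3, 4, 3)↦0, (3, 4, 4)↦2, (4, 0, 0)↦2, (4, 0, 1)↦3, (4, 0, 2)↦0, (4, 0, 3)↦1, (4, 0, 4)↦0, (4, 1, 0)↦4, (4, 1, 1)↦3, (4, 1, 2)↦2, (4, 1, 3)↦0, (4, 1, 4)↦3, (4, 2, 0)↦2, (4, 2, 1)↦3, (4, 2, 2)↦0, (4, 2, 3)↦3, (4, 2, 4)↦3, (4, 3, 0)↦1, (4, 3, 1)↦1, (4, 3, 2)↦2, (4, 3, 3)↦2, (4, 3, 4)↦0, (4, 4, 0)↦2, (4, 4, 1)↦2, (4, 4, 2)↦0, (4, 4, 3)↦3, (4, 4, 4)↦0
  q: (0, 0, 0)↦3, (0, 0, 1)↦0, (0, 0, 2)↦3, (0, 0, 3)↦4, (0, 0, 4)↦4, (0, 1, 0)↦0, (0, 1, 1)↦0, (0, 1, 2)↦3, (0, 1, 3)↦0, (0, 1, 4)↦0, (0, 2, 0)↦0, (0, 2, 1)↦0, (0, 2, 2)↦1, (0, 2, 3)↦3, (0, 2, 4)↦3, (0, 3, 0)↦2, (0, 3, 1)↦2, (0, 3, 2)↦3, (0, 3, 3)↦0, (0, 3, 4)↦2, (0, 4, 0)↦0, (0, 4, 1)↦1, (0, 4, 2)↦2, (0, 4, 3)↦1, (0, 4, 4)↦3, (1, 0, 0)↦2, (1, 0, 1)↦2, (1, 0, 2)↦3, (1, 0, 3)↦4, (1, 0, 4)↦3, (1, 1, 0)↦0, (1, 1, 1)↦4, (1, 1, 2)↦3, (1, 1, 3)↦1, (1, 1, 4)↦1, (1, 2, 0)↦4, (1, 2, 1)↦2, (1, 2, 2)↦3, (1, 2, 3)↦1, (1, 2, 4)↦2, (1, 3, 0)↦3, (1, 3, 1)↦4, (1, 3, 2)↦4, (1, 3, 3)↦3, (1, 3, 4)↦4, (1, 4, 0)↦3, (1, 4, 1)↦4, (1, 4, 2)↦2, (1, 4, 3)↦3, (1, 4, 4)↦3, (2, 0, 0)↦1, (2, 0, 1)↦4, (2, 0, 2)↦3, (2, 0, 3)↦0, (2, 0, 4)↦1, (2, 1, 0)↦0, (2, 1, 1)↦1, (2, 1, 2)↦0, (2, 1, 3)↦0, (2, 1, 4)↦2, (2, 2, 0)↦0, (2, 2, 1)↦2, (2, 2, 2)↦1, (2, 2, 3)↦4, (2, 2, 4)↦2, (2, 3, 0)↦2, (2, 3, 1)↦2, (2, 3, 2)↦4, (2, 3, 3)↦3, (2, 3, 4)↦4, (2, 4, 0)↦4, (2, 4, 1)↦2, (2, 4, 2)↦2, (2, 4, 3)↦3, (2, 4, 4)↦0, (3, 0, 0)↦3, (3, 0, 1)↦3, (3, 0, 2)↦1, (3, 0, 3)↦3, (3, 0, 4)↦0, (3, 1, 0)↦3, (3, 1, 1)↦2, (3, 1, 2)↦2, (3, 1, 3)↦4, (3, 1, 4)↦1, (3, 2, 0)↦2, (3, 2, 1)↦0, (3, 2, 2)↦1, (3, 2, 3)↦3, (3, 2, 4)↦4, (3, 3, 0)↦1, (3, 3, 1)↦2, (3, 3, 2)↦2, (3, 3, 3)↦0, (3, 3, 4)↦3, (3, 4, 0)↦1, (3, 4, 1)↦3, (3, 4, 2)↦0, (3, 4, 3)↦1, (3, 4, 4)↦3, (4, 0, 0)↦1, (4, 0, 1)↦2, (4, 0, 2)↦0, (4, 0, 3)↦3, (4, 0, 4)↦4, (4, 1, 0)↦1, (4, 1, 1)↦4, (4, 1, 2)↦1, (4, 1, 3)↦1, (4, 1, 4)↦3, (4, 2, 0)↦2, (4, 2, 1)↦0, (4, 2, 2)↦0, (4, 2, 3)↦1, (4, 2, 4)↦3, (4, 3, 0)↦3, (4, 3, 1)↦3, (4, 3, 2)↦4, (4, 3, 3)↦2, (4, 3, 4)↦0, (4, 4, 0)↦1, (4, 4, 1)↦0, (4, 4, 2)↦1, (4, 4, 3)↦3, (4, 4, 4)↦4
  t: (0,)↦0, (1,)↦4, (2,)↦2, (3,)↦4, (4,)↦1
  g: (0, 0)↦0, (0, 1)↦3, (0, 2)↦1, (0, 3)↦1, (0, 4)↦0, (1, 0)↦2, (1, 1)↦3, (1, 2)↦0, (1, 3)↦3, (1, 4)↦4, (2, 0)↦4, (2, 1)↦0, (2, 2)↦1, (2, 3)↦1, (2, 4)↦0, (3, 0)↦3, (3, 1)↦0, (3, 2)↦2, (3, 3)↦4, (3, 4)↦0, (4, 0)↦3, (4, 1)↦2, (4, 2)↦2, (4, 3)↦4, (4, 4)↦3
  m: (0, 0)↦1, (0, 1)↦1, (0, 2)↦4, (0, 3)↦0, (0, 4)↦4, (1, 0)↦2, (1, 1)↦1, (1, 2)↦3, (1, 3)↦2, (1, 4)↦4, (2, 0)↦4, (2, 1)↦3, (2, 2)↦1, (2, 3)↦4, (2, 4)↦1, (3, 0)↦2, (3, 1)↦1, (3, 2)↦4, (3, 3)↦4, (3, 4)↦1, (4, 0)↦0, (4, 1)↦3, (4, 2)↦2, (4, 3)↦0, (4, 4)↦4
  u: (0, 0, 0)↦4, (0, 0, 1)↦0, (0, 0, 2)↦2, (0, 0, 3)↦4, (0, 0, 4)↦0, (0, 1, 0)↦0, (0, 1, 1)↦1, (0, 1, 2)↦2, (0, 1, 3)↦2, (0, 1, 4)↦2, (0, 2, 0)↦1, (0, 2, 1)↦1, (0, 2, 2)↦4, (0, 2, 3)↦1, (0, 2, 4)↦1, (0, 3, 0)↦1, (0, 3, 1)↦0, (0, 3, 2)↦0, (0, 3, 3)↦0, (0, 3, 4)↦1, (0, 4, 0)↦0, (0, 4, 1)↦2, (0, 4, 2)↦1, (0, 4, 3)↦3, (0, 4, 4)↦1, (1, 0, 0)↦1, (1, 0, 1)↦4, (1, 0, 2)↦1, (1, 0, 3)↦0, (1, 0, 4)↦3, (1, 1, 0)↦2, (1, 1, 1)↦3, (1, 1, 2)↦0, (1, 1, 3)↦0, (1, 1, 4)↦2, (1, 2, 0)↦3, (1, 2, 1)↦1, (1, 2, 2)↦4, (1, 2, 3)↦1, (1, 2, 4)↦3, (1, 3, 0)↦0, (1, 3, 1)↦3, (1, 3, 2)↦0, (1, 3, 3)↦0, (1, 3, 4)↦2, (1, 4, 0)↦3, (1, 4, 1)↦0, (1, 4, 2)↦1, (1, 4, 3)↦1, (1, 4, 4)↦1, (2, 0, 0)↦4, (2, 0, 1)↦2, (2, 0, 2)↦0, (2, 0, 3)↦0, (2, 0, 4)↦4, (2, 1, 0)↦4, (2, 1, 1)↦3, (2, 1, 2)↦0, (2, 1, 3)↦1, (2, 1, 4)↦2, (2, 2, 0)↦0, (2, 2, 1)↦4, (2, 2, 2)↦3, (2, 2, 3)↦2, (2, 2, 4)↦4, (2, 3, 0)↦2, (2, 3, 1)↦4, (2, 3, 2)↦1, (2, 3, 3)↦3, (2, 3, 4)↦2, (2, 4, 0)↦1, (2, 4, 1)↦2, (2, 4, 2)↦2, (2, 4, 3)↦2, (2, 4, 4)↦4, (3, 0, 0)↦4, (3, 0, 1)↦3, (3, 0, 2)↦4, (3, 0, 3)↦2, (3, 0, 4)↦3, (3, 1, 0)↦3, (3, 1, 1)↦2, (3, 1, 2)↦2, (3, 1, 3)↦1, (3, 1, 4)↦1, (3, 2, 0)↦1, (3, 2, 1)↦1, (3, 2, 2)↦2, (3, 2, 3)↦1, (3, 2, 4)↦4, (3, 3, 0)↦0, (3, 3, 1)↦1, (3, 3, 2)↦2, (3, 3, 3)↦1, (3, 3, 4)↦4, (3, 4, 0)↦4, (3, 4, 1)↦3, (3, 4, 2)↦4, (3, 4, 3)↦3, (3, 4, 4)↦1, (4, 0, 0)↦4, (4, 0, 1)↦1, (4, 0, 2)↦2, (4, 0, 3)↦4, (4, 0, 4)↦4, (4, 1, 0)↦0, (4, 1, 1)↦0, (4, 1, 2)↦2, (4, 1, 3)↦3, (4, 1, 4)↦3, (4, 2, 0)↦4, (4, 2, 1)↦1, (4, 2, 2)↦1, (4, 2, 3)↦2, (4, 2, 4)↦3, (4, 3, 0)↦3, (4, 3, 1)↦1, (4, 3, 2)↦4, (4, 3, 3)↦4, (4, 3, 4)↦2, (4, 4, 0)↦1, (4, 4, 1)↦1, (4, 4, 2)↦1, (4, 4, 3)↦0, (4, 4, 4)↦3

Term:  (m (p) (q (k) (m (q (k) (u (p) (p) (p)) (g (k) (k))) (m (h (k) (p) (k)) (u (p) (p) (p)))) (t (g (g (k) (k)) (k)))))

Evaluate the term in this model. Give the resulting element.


value = 0

  p = 4
  k = 0
  k = 0
  p = 4
  p = 4
  p = 4
  (u (p) (p) (p)) = u(4, 4, 4) = 3
  k = 0
  k = 0
  (g (k) (k)) = g(0, 0) = 0
  (q (k) (u (p) (p) (p)) (g (k) (k))) = q(0, 3, 0) = 2
  k = 0
  p = 4
  k = 0
  (h (k) (p) (k)) = h(0, 4, 0) = 0
  p = 4
  p = 4
  p = 4
  (u (p) (p) (p)) = u(4, 4, 4) = 3
  (m (h (k) (p) (k)) (u (p) (p) (p))) = m(0, 3) = 0
  (m (q (k) (u (p) (p) (p)) (g (k) (k))) (m (h (k) (p) (k)) (u (p) (p) (p)))) = m(2, 0) = 4
  k = 0
  k = 0
  (g (k) (k)) = g(0, 0) = 0
  k = 0
  (g (g (k) (k)) (k)) = g(0, 0) = 0
  (t (g (g (k) (k)) (k))) = t(0,) = 0
  (q (k) (m (q (k) (u (p) (p) (p)) (g (k) (k))) (m (h (k) (p) (k)) (u (p) (p) (p)))) (t (g (g (k) (k)) (k)))) = q(0, 4, 0) = 0
  (m (p) (q (k) (m (q (k) (u (p) (p) (p)) (g (k) (k))) (m (h (k) (p) (k)) (u (p) (p) (p)))) (t (g (g (k) (k)) (k))))) = m(4, 0) = 0


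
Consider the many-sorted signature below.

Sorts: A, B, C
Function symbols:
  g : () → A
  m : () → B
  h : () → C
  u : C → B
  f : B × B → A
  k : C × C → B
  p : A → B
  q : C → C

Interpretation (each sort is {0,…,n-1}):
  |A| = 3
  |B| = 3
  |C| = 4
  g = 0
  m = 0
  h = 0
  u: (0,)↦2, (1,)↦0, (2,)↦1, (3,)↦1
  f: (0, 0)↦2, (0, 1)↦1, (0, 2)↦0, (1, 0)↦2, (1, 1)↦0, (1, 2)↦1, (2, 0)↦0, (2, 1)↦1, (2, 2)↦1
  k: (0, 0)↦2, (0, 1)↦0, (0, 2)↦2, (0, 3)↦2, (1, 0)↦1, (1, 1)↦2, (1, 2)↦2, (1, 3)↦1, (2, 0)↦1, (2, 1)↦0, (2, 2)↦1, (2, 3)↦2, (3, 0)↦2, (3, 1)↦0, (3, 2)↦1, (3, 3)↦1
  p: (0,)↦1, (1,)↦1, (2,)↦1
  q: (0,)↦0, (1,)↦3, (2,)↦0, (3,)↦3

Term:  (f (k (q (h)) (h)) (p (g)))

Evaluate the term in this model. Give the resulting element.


  h = 0
  (q (h)) = q(0,) = 0
  h = 0
  (k (q (h)) (h)) = k(0, 0) = 2
  g = 0
  (p (g)) = p(0,) = 1
  (f (k (q (h)) (h)) (p (g))) = f(2, 1) = 1

value = 1


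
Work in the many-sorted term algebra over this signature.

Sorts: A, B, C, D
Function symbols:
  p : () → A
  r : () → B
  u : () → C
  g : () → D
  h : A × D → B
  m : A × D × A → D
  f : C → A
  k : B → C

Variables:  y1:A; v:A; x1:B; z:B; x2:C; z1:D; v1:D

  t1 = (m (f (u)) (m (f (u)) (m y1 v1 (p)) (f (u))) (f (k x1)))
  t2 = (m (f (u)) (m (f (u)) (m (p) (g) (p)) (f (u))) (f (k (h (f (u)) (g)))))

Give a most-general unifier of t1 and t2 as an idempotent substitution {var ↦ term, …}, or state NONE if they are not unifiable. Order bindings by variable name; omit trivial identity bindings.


{v1 ↦ (g), x1 ↦ (h (f (u)) (g)), y1 ↦ (p)}


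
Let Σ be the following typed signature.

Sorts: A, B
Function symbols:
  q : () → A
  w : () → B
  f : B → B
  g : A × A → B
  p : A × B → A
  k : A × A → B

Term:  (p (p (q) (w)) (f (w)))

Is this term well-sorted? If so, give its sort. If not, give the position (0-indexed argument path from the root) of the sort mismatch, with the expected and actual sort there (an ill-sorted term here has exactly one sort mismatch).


    (q) : A
    (w) : B
  (p (q) (w)) : A
    (w) : B
  (f (w)) : B
(p (p (q) (w)) (f (w))) : A

well-sorted; sort = A


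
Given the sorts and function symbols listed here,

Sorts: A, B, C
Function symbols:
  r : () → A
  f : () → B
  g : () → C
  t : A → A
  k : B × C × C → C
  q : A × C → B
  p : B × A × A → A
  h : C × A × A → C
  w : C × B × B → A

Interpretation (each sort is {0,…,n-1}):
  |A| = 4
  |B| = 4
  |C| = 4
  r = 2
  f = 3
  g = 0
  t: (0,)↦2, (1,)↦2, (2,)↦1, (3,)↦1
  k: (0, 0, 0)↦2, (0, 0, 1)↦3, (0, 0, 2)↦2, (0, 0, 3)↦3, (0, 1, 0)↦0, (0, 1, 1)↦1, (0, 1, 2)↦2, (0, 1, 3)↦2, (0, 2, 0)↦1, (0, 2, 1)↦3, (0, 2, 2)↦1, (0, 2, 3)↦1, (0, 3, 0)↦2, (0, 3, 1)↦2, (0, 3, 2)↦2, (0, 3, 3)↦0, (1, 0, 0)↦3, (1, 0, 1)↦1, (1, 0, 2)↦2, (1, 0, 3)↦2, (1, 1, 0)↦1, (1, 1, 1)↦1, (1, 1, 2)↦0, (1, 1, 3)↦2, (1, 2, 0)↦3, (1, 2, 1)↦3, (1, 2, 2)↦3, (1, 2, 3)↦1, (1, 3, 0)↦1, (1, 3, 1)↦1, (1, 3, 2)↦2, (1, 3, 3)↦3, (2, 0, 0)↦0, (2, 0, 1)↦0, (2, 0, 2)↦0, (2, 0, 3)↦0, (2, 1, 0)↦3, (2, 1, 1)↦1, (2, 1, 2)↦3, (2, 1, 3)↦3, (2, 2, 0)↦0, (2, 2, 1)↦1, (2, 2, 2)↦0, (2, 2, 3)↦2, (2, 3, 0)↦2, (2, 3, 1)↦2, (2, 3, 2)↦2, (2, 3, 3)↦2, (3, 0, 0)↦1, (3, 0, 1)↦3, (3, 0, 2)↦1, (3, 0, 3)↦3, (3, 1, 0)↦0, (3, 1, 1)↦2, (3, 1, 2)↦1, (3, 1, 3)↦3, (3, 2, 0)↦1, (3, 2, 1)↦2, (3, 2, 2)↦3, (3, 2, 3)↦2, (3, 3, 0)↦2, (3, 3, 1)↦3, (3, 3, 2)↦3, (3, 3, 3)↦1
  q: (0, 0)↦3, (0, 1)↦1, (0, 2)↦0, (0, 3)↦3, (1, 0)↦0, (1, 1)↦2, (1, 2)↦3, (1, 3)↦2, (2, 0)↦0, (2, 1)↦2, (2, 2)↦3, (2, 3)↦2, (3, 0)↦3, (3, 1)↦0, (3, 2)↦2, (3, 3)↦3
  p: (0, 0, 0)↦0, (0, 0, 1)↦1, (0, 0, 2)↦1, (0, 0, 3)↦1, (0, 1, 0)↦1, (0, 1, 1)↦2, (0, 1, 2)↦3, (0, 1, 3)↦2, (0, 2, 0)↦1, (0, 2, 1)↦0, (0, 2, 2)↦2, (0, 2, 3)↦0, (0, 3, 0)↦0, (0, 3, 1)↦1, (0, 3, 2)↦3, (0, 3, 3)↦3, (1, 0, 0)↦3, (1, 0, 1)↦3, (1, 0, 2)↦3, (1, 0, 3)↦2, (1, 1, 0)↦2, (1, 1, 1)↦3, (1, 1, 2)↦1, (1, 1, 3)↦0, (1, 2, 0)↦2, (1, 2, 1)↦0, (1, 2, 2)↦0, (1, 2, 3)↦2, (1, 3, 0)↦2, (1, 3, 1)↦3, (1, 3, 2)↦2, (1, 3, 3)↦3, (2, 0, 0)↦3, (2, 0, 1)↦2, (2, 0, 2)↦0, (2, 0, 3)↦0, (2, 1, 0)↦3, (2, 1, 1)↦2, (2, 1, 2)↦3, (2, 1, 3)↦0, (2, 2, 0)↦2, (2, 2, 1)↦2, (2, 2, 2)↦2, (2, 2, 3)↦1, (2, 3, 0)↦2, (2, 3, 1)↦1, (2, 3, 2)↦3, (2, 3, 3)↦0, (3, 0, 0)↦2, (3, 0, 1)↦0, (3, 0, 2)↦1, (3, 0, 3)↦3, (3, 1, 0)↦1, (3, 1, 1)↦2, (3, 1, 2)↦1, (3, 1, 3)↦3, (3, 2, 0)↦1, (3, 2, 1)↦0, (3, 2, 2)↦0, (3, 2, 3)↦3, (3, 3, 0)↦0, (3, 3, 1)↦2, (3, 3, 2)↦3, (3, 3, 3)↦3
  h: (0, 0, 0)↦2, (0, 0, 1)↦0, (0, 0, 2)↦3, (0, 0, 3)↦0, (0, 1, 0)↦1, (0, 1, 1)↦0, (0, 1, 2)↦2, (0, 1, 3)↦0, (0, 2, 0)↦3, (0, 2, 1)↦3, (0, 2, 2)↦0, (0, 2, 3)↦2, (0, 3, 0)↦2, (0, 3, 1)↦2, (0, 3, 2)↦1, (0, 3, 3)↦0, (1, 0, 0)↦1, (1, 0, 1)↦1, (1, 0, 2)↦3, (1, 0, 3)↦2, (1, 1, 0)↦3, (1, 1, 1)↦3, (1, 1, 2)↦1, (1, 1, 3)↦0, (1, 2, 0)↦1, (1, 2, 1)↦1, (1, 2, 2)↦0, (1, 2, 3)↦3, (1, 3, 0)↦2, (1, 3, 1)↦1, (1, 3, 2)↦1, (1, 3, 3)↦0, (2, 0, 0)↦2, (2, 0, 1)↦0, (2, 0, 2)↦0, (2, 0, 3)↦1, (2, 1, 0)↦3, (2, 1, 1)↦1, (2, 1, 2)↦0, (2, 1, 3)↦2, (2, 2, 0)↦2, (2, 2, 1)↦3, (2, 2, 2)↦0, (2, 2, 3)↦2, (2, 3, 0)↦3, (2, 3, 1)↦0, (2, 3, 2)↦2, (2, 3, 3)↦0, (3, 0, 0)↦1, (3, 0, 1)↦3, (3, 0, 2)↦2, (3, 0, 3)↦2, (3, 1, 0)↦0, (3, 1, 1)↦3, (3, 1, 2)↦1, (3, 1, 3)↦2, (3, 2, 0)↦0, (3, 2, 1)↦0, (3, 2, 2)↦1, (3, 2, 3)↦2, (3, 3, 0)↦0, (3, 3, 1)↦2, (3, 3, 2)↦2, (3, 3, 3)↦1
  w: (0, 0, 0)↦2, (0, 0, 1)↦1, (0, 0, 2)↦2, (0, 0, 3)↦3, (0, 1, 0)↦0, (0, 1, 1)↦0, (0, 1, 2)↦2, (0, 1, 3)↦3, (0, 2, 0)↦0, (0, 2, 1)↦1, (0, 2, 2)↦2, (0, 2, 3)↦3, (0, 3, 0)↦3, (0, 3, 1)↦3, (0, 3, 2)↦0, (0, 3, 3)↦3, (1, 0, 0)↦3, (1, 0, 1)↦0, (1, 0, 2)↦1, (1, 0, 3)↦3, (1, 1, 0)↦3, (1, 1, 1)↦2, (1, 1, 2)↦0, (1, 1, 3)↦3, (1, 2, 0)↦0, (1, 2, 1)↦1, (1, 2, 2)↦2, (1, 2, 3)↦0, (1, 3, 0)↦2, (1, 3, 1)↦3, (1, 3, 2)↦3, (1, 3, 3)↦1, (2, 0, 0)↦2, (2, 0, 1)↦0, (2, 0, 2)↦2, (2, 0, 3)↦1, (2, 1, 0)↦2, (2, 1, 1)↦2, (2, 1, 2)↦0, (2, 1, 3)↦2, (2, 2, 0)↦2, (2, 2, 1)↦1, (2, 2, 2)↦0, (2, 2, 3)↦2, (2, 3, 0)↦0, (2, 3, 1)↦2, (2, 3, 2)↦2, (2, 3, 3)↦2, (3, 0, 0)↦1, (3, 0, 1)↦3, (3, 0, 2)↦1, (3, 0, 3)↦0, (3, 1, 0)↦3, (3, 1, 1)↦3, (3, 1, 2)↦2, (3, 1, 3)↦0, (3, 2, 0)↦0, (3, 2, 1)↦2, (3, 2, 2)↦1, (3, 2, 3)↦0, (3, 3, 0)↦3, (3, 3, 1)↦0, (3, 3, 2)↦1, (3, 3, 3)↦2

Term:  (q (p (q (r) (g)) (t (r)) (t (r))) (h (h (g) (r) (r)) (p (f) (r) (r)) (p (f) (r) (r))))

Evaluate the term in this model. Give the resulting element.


value = 3

  r = 2
  g = 0
  (q (r) (g)) = q(2, 0) = 0
  r = 2
  (t (r)) = t(2,) = 1
  r = 2
  (t (r)) = t(2,) = 1
  (p (q (r) (g)) (t (r)) (t (r))) = p(0, 1, 1) = 2
  g = 0
  r = 2
  r = 2
  (h (g) (r) (r)) = h(0, 2, 2) = 0
  f = 3
  r = 2
  r = 2
  (p (f) (r) (r)) = p(3, 2, 2) = 0
  f = 3
  r = 2
  r = 2
  (p (f) (r) (r)) = p(3, 2, 2) = 0
  (h (h (g) (r) (r)) (p (f) (r) (r)) (p (f) (r) (r))) = h(0, 0, 0) = 2
  (q (p (q (r) (g)) (t (r)) (t (r))) (h (h (g) (r) (r)) (p (f) (r) (r)) (p (f) (r) (r)))) = q(2, 2) = 3


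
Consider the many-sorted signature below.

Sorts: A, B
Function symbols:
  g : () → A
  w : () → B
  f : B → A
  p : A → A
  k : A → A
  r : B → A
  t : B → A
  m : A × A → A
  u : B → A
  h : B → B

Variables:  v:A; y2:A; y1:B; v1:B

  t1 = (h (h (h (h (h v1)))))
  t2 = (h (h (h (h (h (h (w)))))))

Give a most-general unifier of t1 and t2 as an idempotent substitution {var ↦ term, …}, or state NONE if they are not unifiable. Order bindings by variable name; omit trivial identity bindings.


{v1 ↦ (h (w))}


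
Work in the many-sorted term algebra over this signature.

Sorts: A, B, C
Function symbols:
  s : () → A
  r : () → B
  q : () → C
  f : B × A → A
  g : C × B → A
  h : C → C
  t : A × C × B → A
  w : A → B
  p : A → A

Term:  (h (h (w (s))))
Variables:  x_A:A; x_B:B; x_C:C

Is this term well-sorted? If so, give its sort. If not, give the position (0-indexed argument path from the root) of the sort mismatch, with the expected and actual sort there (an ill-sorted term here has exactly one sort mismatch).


ill-sorted at position [0, 0]: expected C, got B

      (s) : A
    (w (s)) : B
  (h (w (s))) : ✗ arg 0 at [0, 0] has sort B, expected C


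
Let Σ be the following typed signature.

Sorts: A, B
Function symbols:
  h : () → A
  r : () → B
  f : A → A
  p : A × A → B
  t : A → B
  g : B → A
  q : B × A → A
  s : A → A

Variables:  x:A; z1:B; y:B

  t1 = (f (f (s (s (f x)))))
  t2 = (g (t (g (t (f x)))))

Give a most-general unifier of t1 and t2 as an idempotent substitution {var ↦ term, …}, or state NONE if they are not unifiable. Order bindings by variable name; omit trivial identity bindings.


NONE (not unifiable)

head clash or occurs-check failure — not unifiable


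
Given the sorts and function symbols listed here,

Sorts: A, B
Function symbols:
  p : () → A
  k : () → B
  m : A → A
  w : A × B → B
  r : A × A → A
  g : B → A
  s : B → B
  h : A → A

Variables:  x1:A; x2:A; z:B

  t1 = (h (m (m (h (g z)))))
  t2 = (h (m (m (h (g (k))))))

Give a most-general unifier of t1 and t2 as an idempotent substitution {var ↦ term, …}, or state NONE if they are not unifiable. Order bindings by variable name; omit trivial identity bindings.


{z ↦ (k)}


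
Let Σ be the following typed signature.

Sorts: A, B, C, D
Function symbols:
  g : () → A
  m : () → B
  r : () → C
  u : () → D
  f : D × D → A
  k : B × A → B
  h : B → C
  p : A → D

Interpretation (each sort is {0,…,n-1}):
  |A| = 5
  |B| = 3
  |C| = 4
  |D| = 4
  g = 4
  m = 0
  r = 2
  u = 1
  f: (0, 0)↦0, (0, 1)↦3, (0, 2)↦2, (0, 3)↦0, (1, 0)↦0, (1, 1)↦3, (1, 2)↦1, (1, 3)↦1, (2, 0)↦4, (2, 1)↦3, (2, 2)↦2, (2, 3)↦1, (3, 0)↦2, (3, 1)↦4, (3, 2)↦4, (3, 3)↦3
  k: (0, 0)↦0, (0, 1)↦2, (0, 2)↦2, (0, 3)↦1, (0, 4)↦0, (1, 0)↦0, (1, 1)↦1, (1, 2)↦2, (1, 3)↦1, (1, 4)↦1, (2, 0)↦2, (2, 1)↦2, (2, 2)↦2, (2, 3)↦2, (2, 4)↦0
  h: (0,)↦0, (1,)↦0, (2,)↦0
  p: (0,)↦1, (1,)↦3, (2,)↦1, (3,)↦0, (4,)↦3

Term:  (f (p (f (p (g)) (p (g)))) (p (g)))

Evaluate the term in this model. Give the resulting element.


value = 0

  g = 4
  (p (g)) = p(4,) = 3
  g = 4
  (p (g)) = p(4,) = 3
  (f (p (g)) (p (g))) = f(3, 3) = 3
  (p (f (p (g)) (p (g)))) = p(3,) = 0
  g = 4
  (p (g)) = p(4,) = 3
  (f (p (f (p (g)) (p (g)))) (p (g))) = f(0, 3) = 0


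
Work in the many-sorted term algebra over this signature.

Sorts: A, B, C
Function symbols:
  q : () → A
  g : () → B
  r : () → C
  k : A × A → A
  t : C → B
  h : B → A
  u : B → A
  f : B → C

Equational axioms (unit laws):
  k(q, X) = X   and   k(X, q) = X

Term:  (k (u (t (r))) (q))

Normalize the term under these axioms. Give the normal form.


normal form = (u (t (r)))

1. (k (u (t (r))) (q))  →  (u (t (r)))


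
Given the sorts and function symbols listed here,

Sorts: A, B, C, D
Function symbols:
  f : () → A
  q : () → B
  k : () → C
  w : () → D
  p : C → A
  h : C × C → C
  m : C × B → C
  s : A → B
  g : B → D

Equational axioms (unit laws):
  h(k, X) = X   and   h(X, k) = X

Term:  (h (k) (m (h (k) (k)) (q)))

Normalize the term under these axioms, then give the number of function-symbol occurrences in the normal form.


1. (h (k) (m (h (k) (k)) (q)))  →  (m (h (k) (k)) (q))
2. (m (h (k) (k)) (q))  →  (m (k) (q))
normal form: (m (k) (q))

size = 3
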